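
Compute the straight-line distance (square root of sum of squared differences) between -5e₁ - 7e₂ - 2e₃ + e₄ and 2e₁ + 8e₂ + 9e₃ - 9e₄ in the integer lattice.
22.2486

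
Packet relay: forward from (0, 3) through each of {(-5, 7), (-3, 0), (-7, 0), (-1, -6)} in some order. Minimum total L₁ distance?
30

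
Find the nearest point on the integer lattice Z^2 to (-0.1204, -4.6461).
(0, -5)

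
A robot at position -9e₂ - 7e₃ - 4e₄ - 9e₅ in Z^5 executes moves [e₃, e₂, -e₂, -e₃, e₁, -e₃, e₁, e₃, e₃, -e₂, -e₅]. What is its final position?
(2, -10, -6, -4, -10)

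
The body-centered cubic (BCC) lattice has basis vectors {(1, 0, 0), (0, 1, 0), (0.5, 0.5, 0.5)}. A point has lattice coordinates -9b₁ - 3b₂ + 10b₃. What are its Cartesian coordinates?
(-4, 2, 5)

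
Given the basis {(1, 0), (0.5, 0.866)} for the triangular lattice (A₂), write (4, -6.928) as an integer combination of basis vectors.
8b₁ - 8b₂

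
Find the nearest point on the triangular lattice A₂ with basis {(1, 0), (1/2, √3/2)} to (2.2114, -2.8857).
(2.5, -2.598)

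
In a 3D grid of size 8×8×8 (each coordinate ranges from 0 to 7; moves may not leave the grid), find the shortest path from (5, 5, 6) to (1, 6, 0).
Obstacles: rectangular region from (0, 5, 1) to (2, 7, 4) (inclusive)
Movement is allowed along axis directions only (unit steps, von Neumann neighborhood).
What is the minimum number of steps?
11
(one shortest path: (5, 5, 6) → (4, 5, 6) → (3, 5, 6) → (3, 6, 6) → (3, 6, 5) → (3, 6, 4) → (3, 6, 3) → (3, 6, 2) → (3, 6, 1) → (3, 6, 0) → (2, 6, 0) → (1, 6, 0))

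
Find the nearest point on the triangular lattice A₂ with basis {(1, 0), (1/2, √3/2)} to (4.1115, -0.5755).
(4.5, -0.866)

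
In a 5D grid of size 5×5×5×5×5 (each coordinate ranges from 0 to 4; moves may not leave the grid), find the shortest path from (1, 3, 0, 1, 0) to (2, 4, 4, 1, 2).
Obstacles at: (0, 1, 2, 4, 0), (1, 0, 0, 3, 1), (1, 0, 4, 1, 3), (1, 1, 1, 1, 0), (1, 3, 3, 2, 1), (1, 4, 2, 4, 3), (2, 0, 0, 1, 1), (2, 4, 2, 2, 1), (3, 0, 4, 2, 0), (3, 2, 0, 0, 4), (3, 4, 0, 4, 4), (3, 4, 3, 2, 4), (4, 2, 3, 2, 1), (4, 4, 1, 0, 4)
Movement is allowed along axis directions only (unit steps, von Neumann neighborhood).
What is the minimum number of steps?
8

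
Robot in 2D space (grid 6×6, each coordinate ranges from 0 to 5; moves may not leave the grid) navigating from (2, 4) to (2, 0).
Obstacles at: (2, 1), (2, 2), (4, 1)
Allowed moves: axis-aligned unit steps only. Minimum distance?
6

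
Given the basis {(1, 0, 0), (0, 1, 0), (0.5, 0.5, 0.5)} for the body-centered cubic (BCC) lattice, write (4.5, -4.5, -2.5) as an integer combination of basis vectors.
7b₁ - 2b₂ - 5b₃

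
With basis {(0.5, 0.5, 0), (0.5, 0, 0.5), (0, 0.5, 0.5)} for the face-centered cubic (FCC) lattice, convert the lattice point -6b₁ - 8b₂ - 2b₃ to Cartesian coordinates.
(-7, -4, -5)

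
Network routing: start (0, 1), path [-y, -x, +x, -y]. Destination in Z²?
(0, -1)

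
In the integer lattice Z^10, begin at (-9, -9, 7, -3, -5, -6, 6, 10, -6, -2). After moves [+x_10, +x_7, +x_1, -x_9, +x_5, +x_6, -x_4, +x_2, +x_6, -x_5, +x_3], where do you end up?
(-8, -8, 8, -4, -5, -4, 7, 10, -7, -1)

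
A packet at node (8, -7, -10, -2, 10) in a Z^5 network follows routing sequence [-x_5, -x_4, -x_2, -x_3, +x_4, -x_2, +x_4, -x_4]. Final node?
(8, -9, -11, -2, 9)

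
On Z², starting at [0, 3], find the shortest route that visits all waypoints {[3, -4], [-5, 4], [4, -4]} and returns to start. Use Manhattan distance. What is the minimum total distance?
34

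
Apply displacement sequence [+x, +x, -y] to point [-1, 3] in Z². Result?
(1, 2)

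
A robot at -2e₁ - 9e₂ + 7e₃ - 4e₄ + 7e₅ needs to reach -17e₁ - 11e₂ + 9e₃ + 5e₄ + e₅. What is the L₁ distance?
34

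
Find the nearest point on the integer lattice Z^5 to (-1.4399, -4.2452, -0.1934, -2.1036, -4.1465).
(-1, -4, 0, -2, -4)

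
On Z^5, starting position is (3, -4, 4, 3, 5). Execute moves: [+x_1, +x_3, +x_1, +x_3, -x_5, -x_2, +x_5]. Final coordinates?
(5, -5, 6, 3, 5)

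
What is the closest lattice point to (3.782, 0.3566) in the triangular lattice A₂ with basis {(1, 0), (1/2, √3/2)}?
(4, 0)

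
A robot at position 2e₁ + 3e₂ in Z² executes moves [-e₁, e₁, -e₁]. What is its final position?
(1, 3)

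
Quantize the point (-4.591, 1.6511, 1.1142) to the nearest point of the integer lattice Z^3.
(-5, 2, 1)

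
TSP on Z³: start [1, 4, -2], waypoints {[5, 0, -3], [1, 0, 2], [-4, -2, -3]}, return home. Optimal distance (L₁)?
40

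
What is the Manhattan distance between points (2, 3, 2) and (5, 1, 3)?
6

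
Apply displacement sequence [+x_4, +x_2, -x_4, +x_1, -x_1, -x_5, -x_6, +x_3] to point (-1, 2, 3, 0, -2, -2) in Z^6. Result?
(-1, 3, 4, 0, -3, -3)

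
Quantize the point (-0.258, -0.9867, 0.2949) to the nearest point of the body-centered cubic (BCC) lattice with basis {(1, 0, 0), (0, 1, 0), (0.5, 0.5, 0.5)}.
(0, -1, 0)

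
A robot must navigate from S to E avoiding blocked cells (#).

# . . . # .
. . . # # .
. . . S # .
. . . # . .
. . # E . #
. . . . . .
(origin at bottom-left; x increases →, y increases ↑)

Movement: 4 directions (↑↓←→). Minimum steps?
8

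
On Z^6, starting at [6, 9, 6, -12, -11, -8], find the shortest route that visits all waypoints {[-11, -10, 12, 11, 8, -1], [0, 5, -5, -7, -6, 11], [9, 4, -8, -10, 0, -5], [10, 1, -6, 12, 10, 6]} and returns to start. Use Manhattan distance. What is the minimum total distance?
282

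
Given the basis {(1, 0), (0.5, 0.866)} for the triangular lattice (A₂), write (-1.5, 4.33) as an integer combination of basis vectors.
-4b₁ + 5b₂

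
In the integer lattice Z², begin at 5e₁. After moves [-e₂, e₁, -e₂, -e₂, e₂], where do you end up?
(6, -2)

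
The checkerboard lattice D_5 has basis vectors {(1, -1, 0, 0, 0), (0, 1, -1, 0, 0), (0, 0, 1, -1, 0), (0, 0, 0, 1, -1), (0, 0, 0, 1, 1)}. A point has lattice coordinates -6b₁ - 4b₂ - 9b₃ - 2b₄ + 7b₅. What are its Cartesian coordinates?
(-6, 2, -5, 14, 9)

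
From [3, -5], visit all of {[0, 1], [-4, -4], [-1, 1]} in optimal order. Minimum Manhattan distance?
17
(one optimal route: (3, -5) → (-4, -4) → (-1, 1) → (0, 1))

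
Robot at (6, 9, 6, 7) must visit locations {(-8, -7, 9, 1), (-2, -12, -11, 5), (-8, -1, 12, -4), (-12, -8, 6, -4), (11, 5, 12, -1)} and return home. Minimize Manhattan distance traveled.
164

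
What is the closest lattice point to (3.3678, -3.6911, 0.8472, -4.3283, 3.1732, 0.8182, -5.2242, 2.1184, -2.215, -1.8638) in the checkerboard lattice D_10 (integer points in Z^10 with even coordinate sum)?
(4, -4, 1, -4, 3, 1, -5, 2, -2, -2)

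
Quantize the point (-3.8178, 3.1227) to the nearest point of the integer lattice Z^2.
(-4, 3)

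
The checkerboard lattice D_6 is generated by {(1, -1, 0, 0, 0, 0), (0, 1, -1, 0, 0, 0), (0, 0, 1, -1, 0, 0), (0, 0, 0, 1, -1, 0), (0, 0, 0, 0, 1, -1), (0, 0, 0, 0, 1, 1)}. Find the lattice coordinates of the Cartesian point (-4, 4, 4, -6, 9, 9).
-4b₁ + 4b₃ - 2b₄ - b₅ + 8b₆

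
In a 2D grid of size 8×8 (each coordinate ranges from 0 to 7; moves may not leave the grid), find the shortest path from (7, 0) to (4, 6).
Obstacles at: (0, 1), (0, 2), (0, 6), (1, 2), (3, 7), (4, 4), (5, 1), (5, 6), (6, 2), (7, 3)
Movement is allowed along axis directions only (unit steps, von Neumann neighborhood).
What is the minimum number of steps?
11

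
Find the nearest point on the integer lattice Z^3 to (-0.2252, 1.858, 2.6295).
(0, 2, 3)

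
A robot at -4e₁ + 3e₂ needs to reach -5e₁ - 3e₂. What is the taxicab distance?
7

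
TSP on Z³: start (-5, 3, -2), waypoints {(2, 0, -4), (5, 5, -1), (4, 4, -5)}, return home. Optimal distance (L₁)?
38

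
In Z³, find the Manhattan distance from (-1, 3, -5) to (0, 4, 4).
11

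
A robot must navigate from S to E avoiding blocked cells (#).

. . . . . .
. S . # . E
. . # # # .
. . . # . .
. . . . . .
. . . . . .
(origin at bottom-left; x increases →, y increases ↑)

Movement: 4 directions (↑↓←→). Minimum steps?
6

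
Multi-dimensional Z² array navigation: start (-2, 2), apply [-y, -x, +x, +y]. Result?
(-2, 2)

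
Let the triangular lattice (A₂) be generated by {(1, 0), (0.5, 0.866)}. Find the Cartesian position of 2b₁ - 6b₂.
(-1, -5.196)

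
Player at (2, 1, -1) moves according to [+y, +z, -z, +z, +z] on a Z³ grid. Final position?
(2, 2, 1)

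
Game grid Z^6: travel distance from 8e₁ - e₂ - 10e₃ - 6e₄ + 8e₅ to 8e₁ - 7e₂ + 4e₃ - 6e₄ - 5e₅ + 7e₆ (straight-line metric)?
21.2132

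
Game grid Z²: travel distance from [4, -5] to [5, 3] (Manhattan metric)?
9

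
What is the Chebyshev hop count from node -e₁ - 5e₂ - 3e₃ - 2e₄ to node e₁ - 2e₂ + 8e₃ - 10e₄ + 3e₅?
11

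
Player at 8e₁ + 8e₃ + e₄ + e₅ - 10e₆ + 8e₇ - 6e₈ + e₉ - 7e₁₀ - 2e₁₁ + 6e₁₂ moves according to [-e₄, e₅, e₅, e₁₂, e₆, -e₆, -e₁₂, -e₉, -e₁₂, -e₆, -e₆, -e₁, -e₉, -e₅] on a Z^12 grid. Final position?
(7, 0, 8, 0, 2, -12, 8, -6, -1, -7, -2, 5)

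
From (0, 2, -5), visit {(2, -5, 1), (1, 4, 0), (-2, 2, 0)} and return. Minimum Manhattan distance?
38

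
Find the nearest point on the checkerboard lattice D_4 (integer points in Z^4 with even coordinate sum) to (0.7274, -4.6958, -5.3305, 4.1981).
(1, -5, -6, 4)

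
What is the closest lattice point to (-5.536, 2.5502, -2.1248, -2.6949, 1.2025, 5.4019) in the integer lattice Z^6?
(-6, 3, -2, -3, 1, 5)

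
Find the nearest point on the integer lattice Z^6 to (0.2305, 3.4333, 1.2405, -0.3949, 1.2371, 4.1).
(0, 3, 1, 0, 1, 4)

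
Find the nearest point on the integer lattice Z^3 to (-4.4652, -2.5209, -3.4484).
(-4, -3, -3)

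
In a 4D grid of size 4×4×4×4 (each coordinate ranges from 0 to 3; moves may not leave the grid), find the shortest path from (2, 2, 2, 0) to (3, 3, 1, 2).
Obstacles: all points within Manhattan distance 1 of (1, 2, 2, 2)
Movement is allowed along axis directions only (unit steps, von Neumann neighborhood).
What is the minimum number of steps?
5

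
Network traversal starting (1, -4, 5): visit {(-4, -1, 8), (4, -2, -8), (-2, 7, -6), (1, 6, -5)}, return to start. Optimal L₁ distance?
72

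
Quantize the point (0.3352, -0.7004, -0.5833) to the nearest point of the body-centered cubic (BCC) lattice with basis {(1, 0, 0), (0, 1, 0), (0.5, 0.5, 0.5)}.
(0.5, -0.5, -0.5)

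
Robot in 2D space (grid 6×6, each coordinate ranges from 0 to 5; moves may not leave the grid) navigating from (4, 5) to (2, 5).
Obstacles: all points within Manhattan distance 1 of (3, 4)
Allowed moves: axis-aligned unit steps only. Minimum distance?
12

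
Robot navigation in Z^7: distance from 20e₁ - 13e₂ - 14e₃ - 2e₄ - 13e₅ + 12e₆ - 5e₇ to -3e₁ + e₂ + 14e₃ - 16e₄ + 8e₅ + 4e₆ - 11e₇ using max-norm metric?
28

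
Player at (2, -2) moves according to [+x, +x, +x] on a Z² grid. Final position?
(5, -2)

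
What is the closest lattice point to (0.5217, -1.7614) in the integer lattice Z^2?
(1, -2)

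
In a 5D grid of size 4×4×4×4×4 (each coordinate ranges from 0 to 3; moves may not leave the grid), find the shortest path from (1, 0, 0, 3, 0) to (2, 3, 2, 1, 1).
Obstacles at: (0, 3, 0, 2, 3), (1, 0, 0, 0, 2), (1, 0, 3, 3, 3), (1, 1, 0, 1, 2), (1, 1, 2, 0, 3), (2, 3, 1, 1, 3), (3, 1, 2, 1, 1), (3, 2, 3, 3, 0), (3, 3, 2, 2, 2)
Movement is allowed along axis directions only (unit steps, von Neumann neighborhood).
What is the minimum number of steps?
9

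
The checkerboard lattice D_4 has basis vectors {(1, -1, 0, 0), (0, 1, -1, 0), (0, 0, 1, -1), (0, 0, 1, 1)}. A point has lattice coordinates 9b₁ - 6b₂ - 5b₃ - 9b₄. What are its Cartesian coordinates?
(9, -15, -8, -4)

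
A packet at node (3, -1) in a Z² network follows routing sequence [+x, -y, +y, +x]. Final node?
(5, -1)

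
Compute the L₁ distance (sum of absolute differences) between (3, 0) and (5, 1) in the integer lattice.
3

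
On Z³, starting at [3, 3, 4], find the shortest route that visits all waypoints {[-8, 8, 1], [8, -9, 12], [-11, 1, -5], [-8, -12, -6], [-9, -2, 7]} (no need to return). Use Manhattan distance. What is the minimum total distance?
104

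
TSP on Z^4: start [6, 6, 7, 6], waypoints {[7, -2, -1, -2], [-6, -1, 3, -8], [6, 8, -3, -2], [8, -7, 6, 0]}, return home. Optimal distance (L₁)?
110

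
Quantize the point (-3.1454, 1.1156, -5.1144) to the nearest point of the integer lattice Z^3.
(-3, 1, -5)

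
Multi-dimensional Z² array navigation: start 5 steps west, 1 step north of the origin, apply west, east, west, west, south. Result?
(-7, 0)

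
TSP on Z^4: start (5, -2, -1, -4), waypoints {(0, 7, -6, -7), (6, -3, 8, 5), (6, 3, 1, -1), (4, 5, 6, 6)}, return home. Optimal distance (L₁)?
94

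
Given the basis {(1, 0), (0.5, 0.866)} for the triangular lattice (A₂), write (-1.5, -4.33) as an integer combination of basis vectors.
b₁ - 5b₂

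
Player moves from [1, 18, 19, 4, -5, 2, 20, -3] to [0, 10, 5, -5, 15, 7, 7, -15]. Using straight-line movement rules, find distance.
32.8634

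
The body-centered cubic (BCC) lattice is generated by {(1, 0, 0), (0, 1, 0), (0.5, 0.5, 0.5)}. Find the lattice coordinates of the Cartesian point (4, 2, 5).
-b₁ - 3b₂ + 10b₃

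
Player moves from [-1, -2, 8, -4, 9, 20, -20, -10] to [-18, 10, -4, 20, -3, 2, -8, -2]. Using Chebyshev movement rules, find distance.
24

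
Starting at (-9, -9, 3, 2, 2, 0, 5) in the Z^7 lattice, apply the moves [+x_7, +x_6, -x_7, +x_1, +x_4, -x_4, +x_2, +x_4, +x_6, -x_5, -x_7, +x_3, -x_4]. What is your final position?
(-8, -8, 4, 2, 1, 2, 4)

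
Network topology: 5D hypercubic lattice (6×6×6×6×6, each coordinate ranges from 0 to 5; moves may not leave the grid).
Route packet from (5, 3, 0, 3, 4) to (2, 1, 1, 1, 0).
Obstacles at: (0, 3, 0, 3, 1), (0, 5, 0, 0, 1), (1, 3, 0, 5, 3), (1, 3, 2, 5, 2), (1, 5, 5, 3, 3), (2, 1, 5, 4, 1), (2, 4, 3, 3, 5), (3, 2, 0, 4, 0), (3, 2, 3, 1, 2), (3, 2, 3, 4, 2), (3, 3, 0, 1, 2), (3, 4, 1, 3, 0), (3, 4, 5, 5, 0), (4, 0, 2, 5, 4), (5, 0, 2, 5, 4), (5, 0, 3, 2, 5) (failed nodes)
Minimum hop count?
12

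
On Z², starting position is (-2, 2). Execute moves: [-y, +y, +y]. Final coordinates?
(-2, 3)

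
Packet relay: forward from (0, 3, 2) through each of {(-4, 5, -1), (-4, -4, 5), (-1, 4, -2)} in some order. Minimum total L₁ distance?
26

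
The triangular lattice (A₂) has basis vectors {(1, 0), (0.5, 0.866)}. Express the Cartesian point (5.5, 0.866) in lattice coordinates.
5b₁ + b₂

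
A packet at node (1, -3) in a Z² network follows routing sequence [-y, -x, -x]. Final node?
(-1, -4)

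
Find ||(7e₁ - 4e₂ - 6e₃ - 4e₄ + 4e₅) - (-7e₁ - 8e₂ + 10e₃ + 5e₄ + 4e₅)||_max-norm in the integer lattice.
16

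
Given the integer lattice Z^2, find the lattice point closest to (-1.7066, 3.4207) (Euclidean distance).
(-2, 3)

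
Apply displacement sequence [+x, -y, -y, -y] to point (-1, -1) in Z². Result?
(0, -4)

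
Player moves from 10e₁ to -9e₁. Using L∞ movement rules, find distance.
19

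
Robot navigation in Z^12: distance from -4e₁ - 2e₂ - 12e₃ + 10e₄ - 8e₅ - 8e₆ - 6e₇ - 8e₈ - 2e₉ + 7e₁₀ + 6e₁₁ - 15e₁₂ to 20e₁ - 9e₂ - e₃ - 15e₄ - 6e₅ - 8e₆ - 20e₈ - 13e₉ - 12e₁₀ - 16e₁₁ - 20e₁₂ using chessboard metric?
25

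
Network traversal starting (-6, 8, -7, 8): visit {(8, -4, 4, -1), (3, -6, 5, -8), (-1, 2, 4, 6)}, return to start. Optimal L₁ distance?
112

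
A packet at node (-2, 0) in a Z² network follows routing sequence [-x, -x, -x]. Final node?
(-5, 0)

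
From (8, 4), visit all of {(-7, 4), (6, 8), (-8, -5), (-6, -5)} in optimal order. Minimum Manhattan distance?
35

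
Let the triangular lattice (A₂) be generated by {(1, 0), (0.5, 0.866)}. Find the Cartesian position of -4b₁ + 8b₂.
(0, 6.928)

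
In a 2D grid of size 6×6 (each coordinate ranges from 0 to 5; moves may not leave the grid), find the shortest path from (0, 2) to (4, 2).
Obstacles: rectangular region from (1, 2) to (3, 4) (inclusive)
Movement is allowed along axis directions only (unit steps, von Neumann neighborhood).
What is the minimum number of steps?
6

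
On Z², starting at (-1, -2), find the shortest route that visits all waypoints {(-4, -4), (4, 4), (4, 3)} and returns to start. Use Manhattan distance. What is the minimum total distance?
32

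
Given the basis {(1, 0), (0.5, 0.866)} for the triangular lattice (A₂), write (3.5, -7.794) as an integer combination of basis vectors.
8b₁ - 9b₂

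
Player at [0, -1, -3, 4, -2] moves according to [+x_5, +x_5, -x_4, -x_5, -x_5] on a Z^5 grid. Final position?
(0, -1, -3, 3, -2)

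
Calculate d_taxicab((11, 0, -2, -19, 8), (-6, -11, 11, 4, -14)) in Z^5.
86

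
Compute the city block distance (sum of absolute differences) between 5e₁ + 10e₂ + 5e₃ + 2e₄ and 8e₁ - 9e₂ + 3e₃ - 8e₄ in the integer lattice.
34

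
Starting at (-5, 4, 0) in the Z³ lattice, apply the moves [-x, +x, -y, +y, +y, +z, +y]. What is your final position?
(-5, 6, 1)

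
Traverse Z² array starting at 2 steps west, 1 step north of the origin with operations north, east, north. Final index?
(-1, 3)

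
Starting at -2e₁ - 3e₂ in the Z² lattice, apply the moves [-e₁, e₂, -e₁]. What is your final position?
(-4, -2)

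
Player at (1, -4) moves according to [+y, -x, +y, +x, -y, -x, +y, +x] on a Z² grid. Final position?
(1, -2)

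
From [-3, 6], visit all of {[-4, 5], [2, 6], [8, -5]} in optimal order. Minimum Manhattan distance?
26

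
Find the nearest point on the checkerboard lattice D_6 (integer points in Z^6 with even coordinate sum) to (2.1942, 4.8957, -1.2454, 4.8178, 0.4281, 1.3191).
(2, 5, -1, 5, 0, 1)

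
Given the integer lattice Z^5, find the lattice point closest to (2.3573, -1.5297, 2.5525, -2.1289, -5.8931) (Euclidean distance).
(2, -2, 3, -2, -6)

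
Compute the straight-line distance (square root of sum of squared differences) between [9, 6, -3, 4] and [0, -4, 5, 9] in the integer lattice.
16.4317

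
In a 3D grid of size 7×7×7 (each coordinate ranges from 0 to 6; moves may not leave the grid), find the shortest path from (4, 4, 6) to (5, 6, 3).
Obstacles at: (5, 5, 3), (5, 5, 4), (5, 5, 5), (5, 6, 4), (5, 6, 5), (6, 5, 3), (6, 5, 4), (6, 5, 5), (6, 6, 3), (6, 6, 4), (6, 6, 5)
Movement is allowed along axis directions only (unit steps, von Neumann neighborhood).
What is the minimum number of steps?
6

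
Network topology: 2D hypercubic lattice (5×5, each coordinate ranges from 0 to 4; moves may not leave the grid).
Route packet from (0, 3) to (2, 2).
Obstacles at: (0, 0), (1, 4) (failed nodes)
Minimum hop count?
3
(one shortest path: (0, 3) → (1, 3) → (2, 3) → (2, 2))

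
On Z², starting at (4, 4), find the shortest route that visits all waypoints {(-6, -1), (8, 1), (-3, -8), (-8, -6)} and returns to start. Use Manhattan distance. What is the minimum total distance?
56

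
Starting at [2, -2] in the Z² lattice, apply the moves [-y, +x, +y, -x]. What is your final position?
(2, -2)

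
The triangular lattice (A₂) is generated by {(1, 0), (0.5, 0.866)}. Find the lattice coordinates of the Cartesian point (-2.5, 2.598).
-4b₁ + 3b₂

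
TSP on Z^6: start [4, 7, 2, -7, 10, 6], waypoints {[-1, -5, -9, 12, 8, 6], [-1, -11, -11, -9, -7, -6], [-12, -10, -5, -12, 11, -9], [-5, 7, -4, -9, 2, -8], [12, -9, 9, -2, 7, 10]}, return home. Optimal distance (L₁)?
272
(one optimal route: (4, 7, 2, -7, 10, 6) → (-5, 7, -4, -9, 2, -8) → (-12, -10, -5, -12, 11, -9) → (-1, -11, -11, -9, -7, -6) → (-1, -5, -9, 12, 8, 6) → (12, -9, 9, -2, 7, 10) → (4, 7, 2, -7, 10, 6))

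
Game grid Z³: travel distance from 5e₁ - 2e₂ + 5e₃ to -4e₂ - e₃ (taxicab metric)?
13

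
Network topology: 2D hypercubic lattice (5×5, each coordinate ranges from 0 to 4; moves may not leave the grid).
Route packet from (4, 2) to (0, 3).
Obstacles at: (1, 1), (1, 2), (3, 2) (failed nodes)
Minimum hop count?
5
(one shortest path: (4, 2) → (4, 3) → (3, 3) → (2, 3) → (1, 3) → (0, 3))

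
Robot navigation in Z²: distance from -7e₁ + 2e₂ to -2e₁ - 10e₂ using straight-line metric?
13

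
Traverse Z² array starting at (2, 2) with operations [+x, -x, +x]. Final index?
(3, 2)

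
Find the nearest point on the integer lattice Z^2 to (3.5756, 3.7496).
(4, 4)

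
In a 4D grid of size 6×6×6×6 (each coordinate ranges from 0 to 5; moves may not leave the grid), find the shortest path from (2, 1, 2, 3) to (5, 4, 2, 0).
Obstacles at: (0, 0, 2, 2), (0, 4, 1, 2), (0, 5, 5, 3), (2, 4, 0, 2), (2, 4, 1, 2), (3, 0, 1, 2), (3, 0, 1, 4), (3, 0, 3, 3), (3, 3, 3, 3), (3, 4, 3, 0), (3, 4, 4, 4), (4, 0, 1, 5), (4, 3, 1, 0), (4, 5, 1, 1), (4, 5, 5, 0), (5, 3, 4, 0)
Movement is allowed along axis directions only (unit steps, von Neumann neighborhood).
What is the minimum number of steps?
9
(one shortest path: (2, 1, 2, 3) → (3, 1, 2, 3) → (4, 1, 2, 3) → (5, 1, 2, 3) → (5, 2, 2, 3) → (5, 3, 2, 3) → (5, 4, 2, 3) → (5, 4, 2, 2) → (5, 4, 2, 1) → (5, 4, 2, 0))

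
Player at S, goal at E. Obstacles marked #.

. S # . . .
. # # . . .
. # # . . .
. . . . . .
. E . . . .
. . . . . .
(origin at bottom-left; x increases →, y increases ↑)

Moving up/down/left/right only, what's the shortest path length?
6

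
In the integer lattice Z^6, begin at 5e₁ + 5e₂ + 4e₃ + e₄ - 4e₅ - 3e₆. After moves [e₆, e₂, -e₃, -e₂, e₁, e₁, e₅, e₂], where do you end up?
(7, 6, 3, 1, -3, -2)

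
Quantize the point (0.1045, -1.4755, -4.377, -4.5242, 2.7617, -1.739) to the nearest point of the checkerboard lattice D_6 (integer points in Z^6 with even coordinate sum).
(0, -1, -4, -4, 3, -2)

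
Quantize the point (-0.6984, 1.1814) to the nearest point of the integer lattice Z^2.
(-1, 1)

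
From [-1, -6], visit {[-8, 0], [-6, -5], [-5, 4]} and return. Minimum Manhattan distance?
34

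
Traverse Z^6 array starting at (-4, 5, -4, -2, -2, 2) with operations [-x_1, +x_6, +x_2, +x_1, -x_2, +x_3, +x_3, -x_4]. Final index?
(-4, 5, -2, -3, -2, 3)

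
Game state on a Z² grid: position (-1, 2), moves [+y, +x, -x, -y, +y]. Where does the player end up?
(-1, 3)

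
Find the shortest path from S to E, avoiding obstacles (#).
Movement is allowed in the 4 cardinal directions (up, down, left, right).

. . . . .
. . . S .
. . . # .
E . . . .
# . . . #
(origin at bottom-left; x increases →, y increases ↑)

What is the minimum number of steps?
5
(one shortest path: (3, 3) → (2, 3) → (1, 3) → (0, 3) → (0, 2) → (0, 1))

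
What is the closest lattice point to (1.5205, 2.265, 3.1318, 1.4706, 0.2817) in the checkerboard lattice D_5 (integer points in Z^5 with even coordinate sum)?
(2, 2, 3, 1, 0)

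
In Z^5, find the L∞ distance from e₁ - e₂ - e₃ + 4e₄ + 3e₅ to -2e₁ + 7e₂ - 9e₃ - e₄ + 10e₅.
8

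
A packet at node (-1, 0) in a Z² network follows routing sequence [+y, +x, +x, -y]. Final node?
(1, 0)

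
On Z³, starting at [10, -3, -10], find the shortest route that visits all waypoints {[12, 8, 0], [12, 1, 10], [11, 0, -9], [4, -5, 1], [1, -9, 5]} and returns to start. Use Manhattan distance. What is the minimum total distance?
96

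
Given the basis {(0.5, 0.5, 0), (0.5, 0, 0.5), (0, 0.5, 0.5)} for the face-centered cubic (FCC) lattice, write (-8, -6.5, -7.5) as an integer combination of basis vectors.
-7b₁ - 9b₂ - 6b₃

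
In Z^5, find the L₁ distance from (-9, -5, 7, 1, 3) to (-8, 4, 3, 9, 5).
24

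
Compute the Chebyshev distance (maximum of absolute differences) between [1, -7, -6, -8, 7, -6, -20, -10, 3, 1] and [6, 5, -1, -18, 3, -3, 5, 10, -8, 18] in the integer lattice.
25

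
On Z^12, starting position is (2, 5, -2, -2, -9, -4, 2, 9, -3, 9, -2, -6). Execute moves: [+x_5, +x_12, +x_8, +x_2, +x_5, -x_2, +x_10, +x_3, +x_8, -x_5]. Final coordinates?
(2, 5, -1, -2, -8, -4, 2, 11, -3, 10, -2, -5)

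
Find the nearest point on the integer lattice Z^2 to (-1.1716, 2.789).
(-1, 3)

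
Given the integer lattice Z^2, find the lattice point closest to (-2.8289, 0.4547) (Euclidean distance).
(-3, 0)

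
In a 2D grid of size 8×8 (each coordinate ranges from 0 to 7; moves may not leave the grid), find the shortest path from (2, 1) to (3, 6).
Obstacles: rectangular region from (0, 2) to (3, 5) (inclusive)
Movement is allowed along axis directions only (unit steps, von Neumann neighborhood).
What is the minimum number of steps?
8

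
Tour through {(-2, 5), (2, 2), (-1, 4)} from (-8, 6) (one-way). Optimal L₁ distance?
14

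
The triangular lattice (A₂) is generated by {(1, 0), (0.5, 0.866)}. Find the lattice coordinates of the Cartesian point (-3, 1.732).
-4b₁ + 2b₂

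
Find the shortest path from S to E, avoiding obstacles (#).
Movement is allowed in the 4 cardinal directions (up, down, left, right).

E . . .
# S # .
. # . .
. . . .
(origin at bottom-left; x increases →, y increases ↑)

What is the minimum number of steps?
2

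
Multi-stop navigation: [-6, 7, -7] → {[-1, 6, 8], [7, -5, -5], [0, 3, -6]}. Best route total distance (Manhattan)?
55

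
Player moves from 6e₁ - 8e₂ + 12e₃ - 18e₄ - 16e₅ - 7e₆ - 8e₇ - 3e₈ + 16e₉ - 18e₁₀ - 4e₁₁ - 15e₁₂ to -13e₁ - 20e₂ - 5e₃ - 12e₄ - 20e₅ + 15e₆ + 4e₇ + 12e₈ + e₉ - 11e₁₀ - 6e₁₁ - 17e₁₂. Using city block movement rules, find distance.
133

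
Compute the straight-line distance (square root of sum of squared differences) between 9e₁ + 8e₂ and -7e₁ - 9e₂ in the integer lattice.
23.3452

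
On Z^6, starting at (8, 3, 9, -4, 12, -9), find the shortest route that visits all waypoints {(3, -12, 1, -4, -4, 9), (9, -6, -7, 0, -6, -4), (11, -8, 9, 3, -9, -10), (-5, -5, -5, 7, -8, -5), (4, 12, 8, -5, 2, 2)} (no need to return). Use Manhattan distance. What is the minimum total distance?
191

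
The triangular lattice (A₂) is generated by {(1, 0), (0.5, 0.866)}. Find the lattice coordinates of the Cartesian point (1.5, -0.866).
2b₁ - b₂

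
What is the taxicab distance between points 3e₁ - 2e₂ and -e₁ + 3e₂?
9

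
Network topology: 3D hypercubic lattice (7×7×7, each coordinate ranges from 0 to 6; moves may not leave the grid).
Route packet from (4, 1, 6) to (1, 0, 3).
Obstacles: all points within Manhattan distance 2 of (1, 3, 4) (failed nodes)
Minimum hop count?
7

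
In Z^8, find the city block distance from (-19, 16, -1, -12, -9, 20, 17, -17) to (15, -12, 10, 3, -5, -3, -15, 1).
165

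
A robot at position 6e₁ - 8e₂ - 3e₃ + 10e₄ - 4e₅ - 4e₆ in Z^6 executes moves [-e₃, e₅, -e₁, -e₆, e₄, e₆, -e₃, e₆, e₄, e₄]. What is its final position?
(5, -8, -5, 13, -3, -3)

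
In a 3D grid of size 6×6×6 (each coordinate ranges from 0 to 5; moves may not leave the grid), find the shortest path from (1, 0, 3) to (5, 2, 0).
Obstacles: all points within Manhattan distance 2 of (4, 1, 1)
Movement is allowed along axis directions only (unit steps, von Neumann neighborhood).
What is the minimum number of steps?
11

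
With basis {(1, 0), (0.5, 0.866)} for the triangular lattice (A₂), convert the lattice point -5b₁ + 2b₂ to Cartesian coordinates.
(-4, 1.732)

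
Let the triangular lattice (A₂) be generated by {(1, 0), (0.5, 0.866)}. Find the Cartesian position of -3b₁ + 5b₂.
(-0.5, 4.33)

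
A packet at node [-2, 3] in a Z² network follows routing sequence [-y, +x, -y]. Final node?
(-1, 1)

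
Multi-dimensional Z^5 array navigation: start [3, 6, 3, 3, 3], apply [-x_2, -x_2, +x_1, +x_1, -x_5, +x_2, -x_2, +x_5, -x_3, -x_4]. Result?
(5, 4, 2, 2, 3)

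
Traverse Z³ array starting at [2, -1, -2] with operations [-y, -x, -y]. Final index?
(1, -3, -2)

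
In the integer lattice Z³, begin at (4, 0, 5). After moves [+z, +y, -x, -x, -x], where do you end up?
(1, 1, 6)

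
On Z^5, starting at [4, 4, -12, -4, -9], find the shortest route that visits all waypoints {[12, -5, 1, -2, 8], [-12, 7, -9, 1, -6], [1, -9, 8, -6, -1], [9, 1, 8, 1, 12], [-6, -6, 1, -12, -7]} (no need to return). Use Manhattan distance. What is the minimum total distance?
160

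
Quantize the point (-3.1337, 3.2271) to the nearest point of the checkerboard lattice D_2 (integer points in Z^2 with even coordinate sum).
(-3, 3)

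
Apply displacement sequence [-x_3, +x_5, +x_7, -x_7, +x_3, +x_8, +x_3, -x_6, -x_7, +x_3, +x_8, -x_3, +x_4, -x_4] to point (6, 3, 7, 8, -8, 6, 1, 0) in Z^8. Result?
(6, 3, 8, 8, -7, 5, 0, 2)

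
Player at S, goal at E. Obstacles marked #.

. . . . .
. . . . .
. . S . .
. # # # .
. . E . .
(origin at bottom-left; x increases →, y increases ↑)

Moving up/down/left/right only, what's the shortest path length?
6
(one shortest path: (2, 2) → (1, 2) → (0, 2) → (0, 1) → (0, 0) → (1, 0) → (2, 0))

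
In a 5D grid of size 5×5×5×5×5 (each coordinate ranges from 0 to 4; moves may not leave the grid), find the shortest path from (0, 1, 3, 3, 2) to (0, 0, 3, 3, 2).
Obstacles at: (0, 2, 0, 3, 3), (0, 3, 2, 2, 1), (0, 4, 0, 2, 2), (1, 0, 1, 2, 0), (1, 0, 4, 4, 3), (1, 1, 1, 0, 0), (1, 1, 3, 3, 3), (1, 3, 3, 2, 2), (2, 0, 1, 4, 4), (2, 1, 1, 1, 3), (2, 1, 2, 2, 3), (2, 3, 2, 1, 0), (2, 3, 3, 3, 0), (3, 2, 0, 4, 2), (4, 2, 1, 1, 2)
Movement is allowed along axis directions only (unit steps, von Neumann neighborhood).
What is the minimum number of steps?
1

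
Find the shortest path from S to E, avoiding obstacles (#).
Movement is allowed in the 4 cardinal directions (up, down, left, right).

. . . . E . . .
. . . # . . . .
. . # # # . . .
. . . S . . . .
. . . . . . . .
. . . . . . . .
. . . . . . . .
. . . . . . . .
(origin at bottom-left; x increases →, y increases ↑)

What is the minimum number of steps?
6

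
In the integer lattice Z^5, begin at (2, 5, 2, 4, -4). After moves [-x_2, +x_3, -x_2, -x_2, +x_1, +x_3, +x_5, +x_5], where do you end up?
(3, 2, 4, 4, -2)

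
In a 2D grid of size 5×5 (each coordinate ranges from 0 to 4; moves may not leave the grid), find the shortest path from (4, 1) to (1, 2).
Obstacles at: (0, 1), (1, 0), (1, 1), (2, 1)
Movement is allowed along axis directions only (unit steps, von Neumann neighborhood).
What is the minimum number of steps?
4
(one shortest path: (4, 1) → (3, 1) → (3, 2) → (2, 2) → (1, 2))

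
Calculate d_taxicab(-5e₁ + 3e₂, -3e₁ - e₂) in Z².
6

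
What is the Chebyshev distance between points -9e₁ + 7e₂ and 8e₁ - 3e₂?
17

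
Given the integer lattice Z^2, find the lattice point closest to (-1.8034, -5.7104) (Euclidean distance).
(-2, -6)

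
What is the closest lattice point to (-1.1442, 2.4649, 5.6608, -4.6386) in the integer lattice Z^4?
(-1, 2, 6, -5)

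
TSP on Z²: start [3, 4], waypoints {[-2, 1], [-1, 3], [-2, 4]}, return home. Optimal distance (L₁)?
16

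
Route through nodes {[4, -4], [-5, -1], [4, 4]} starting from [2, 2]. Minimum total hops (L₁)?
24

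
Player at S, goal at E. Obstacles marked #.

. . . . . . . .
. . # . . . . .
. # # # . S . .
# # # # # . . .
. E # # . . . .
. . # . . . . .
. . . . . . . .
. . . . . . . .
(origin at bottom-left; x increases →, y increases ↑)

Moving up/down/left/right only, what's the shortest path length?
10
(one shortest path: (5, 5) → (5, 4) → (5, 3) → (4, 3) → (4, 2) → (3, 2) → (3, 1) → (2, 1) → (1, 1) → (1, 2) → (1, 3))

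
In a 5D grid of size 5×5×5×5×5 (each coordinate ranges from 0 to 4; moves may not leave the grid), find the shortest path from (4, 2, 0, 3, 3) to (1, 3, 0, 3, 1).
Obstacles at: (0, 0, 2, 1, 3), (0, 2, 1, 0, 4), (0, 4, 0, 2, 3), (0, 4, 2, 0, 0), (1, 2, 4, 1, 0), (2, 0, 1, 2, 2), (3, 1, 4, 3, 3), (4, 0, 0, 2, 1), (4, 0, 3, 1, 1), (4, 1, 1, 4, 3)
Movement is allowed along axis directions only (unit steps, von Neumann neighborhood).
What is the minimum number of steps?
6
(one shortest path: (4, 2, 0, 3, 3) → (3, 2, 0, 3, 3) → (2, 2, 0, 3, 3) → (1, 2, 0, 3, 3) → (1, 3, 0, 3, 3) → (1, 3, 0, 3, 2) → (1, 3, 0, 3, 1))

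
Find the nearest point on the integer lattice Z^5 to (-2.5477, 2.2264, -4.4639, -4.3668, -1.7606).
(-3, 2, -4, -4, -2)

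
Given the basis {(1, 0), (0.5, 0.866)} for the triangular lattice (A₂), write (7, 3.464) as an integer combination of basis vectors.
5b₁ + 4b₂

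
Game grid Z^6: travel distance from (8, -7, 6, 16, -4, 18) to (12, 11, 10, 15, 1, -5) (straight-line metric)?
30.1828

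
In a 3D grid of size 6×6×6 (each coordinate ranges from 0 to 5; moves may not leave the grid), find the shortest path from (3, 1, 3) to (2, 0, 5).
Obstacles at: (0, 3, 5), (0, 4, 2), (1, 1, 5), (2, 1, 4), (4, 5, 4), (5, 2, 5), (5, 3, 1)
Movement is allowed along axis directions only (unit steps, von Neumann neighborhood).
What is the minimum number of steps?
4
(one shortest path: (3, 1, 3) → (2, 1, 3) → (2, 0, 3) → (2, 0, 4) → (2, 0, 5))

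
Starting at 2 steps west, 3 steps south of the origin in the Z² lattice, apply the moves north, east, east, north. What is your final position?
(0, -1)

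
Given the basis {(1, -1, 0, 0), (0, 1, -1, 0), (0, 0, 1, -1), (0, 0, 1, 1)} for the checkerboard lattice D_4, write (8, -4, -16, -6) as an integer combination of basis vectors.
8b₁ + 4b₂ - 3b₃ - 9b₄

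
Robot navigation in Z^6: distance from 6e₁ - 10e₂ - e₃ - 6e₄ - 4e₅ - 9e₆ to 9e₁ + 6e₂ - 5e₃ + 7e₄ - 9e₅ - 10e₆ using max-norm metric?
16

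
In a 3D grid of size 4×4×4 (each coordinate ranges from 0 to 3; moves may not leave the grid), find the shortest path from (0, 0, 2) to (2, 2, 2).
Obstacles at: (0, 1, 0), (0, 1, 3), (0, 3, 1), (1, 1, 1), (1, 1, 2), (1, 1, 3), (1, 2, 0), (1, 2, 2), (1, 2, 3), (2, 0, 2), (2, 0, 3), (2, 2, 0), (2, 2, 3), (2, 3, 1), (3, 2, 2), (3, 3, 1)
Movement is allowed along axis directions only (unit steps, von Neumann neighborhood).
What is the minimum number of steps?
6
(one shortest path: (0, 0, 2) → (1, 0, 2) → (1, 0, 1) → (2, 0, 1) → (2, 1, 1) → (2, 2, 1) → (2, 2, 2))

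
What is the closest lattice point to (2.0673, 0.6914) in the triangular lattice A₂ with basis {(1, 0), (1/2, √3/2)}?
(2.5, 0.866)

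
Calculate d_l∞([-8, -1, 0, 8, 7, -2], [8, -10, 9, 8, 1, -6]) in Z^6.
16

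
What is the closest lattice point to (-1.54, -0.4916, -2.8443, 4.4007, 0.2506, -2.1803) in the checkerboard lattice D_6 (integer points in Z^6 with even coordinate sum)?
(-2, -1, -3, 4, 0, -2)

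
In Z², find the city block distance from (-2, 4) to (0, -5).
11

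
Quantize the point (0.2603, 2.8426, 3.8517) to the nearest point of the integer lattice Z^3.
(0, 3, 4)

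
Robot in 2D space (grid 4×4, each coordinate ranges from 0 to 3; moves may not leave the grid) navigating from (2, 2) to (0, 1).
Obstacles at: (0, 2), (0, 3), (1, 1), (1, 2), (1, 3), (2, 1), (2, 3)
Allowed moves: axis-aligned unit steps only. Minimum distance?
7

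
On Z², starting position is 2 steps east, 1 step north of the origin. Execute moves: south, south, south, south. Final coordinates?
(2, -3)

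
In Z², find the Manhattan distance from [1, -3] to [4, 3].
9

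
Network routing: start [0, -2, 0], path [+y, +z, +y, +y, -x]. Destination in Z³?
(-1, 1, 1)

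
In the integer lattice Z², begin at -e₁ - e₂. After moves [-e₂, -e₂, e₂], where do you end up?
(-1, -2)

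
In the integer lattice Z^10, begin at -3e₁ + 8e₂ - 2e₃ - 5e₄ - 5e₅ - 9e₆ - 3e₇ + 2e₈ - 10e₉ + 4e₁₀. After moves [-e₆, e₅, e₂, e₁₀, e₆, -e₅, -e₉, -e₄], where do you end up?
(-3, 9, -2, -6, -5, -9, -3, 2, -11, 5)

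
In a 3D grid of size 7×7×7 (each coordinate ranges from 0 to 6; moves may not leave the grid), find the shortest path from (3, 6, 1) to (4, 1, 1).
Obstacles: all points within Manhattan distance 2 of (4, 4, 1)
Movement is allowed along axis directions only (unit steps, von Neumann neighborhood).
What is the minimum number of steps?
10
(one shortest path: (3, 6, 1) → (2, 6, 1) → (1, 6, 1) → (1, 5, 1) → (1, 4, 1) → (1, 3, 1) → (2, 3, 1) → (2, 2, 1) → (3, 2, 1) → (3, 1, 1) → (4, 1, 1))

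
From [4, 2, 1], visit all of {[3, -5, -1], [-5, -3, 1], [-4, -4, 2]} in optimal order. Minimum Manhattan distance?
24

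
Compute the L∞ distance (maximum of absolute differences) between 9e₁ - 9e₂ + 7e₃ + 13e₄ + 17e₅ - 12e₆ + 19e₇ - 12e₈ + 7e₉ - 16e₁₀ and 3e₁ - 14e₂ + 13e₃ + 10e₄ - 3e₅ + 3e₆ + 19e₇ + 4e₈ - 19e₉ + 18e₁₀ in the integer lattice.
34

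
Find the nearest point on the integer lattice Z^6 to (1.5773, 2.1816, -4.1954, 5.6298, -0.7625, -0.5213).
(2, 2, -4, 6, -1, -1)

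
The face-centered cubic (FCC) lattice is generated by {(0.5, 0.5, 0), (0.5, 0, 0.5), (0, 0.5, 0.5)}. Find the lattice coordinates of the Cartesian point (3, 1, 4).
6b₂ + 2b₃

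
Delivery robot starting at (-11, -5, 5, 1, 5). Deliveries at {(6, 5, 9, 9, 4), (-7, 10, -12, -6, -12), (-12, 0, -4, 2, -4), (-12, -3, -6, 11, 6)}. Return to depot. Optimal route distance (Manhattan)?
198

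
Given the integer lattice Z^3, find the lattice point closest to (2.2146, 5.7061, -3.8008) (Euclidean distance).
(2, 6, -4)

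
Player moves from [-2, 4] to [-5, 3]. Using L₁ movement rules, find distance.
4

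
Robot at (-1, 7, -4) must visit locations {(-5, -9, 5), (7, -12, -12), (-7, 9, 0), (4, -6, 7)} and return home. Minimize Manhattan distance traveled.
114
(one optimal route: (-1, 7, -4) → (7, -12, -12) → (4, -6, 7) → (-5, -9, 5) → (-7, 9, 0) → (-1, 7, -4))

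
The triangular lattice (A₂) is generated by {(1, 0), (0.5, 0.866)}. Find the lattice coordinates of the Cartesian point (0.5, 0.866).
b₂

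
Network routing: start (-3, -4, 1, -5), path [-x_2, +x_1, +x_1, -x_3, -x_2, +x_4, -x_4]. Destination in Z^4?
(-1, -6, 0, -5)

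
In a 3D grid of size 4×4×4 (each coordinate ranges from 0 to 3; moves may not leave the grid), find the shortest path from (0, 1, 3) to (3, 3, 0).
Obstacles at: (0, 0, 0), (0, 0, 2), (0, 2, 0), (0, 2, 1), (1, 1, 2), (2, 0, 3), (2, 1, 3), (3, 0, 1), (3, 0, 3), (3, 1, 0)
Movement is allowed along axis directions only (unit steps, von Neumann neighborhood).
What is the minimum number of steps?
8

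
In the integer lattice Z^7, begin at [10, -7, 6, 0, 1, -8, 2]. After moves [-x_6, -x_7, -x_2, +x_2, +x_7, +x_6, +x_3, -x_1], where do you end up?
(9, -7, 7, 0, 1, -8, 2)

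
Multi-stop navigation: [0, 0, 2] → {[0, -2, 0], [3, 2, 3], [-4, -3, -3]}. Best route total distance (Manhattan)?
24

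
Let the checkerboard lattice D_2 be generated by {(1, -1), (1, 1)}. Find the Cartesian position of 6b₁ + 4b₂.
(10, -2)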